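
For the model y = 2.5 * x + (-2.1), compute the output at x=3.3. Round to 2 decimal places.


y = 2.5 * 3.3 + (-2.1)
= 8.25 + (-2.1)
= 6.15

6.15


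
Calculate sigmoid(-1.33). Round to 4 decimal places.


sigmoid(z) = 1 / (1 + exp(-z))
exp(-(-1.33)) = exp(1.33) = 3.781
1 + 3.781 = 4.781
1 / 4.781 = 0.2092

0.2092


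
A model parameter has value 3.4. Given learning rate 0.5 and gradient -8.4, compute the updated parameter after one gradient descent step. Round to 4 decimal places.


w_new = w_old - lr * gradient
= 3.4 - 0.5 * -8.4
= 3.4 - (-4.2)
= 7.6000

7.6000


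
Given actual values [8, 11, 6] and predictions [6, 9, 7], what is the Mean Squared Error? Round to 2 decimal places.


Differences: [2, 2, -1]
Squared errors: [4, 4, 1]
Sum of squared errors = 9
MSE = 9 / 3 = 3.00

3.00


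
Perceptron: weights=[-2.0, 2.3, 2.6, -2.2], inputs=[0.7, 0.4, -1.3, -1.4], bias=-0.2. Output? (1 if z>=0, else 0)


z = w . x + b
= -2.0*0.7 + 2.3*0.4 + 2.6*-1.3 + -2.2*-1.4 + -0.2
= -1.4 + 0.92 + -3.38 + 3.08 + -0.2
= -0.78 + -0.2
= -0.98
Since z = -0.98 < 0, output = 0

0


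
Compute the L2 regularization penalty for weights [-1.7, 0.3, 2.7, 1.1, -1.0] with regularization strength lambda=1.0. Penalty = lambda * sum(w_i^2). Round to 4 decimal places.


Squaring each weight:
(-1.7)^2 = 2.89
0.3^2 = 0.09
2.7^2 = 7.29
1.1^2 = 1.21
(-1.0)^2 = 1.0
Sum of squares = 12.48
Penalty = 1.0 * 12.48 = 12.4800

12.4800


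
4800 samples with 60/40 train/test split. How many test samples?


Train samples = 4800 * 60% = 2880
Test samples = 4800 - 2880
= 1920

1920


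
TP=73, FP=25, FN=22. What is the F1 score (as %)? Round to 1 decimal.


Precision = TP / (TP + FP) = 73 / 98 = 0.7449
Recall = TP / (TP + FN) = 73 / 95 = 0.7684
F1 = 2 * P * R / (P + R)
= 2 * 0.7449 * 0.7684 / (0.7449 + 0.7684)
= 1.1448 / 1.5133
= 0.7565
As percentage: 75.6%

75.6


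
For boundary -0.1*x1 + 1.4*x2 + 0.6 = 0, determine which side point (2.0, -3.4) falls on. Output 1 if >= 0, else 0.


Compute -0.1 * 2.0 + 1.4 * -3.4 + 0.6
= -0.2 + -4.76 + 0.6
= -4.36
Since -4.36 < 0, the point is on the negative side.

0


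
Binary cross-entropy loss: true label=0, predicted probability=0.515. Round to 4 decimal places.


For y=0: Loss = -log(1-p)
= -log(1 - 0.515)
= -log(0.485)
= -(-0.7236)
= 0.7236

0.7236


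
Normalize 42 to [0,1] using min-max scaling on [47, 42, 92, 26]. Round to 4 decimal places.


Min = 26, Max = 92
Range = 92 - 26 = 66
Scaled = (x - min) / (max - min)
= (42 - 26) / 66
= 16 / 66
= 0.2424

0.2424


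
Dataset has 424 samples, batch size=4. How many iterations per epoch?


Iterations per epoch = dataset_size / batch_size
= 424 / 4
= 106

106


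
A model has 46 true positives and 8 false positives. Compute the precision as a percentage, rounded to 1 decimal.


Precision = TP / (TP + FP) * 100
= 46 / (46 + 8)
= 46 / 54
= 0.8519
= 85.2%

85.2


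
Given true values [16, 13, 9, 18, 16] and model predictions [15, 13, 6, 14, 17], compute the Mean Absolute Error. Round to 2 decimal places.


Absolute errors: [1, 0, 3, 4, 1]
Sum of absolute errors = 9
MAE = 9 / 5 = 1.80

1.80


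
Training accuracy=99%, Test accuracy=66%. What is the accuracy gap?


Gap = train_accuracy - test_accuracy
= 99 - 66
= 33%
This large gap strongly indicates overfitting.

33


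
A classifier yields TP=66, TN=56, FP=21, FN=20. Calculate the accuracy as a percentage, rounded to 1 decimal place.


Accuracy = (TP + TN) / (TP + TN + FP + FN) * 100
= (66 + 56) / (66 + 56 + 21 + 20)
= 122 / 163
= 0.7485
= 74.8%

74.8


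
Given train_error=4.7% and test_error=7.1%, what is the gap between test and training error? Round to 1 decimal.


Generalization gap = test_error - train_error
= 7.1 - 4.7
= 2.4%
A moderate gap.

2.4


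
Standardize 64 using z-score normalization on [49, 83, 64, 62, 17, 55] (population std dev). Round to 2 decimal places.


Mean = (49 + 83 + 64 + 62 + 17 + 55) / 6 = 55.0
Variance = sum((x_i - mean)^2) / n = 399.0
Std = sqrt(399.0) = 19.975
Z = (x - mean) / std
= (64 - 55.0) / 19.975
= 9.0 / 19.975
= 0.45

0.45


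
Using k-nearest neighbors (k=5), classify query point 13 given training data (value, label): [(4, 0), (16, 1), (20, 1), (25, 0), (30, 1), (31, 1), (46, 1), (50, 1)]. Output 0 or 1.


Distances from query 13:
Point 16 (class 1): distance = 3
Point 20 (class 1): distance = 7
Point 4 (class 0): distance = 9
Point 25 (class 0): distance = 12
Point 30 (class 1): distance = 17
K=5 nearest neighbors: classes = [1, 1, 0, 0, 1]
Votes for class 1: 3 / 5
Majority vote => class 1

1


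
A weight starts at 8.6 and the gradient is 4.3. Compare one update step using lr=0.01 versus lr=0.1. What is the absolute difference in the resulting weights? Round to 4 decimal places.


With lr=0.01: w_new = 8.6 - 0.01 * 4.3 = 8.557
With lr=0.1: w_new = 8.6 - 0.1 * 4.3 = 8.17
Absolute difference = |8.557 - 8.17|
= 0.3870

0.3870


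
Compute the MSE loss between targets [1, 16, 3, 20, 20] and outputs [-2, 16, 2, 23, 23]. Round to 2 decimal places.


Differences: [3, 0, 1, -3, -3]
Squared errors: [9, 0, 1, 9, 9]
Sum of squared errors = 28
MSE = 28 / 5 = 5.60

5.60


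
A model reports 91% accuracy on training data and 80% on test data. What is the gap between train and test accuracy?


Gap = train_accuracy - test_accuracy
= 91 - 80
= 11%
This gap suggests the model is overfitting.

11


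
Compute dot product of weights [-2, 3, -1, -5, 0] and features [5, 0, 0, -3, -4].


Element-wise products:
-2 * 5 = -10
3 * 0 = 0
-1 * 0 = 0
-5 * -3 = 15
0 * -4 = 0
Sum = -10 + 0 + 0 + 15 + 0
= 5

5


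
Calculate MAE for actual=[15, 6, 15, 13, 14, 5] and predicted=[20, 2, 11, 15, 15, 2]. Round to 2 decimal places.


Absolute errors: [5, 4, 4, 2, 1, 3]
Sum of absolute errors = 19
MAE = 19 / 6 = 3.17

3.17


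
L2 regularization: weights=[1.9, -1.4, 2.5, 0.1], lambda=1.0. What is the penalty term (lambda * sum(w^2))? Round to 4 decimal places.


Squaring each weight:
1.9^2 = 3.61
(-1.4)^2 = 1.96
2.5^2 = 6.25
0.1^2 = 0.01
Sum of squares = 11.83
Penalty = 1.0 * 11.83 = 11.8300

11.8300


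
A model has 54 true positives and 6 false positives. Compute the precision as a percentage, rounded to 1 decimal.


Precision = TP / (TP + FP) * 100
= 54 / (54 + 6)
= 54 / 60
= 0.9
= 90.0%

90.0


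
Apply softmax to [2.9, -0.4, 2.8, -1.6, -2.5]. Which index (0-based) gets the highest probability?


Softmax is a monotonic transformation, so it preserves the argmax.
We need to find the index of the maximum logit.
Index 0: 2.9
Index 1: -0.4
Index 2: 2.8
Index 3: -1.6
Index 4: -2.5
Maximum logit = 2.9 at index 0

0


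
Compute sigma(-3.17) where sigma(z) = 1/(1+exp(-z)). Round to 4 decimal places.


sigmoid(z) = 1 / (1 + exp(-z))
exp(-(-3.17)) = exp(3.17) = 23.8075
1 + 23.8075 = 24.8075
1 / 24.8075 = 0.0403

0.0403


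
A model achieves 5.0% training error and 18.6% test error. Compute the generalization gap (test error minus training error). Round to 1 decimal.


Generalization gap = test_error - train_error
= 18.6 - 5.0
= 13.6%
A large gap suggests overfitting.

13.6


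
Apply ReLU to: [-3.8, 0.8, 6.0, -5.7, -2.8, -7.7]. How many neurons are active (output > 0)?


ReLU(x) = max(0, x) for each element:
ReLU(-3.8) = 0
ReLU(0.8) = 0.8
ReLU(6.0) = 6.0
ReLU(-5.7) = 0
ReLU(-2.8) = 0
ReLU(-7.7) = 0
Active neurons (>0): 2

2


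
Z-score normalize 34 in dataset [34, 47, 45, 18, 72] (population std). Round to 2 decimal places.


Mean = (34 + 47 + 45 + 18 + 72) / 5 = 43.2
Variance = sum((x_i - mean)^2) / n = 313.36
Std = sqrt(313.36) = 17.702
Z = (x - mean) / std
= (34 - 43.2) / 17.702
= -9.2 / 17.702
= -0.52

-0.52


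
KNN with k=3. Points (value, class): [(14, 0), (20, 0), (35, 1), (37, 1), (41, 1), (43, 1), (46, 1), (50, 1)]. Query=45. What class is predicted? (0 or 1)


Distances from query 45:
Point 46 (class 1): distance = 1
Point 43 (class 1): distance = 2
Point 41 (class 1): distance = 4
K=3 nearest neighbors: classes = [1, 1, 1]
Votes for class 1: 3 / 3
Majority vote => class 1

1


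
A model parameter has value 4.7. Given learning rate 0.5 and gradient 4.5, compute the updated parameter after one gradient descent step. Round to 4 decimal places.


w_new = w_old - lr * gradient
= 4.7 - 0.5 * 4.5
= 4.7 - (2.25)
= 2.4500

2.4500


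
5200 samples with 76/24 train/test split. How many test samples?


Train samples = 5200 * 76% = 3952
Test samples = 5200 - 3952
= 1248

1248


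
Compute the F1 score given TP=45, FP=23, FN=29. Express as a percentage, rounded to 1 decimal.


Precision = TP / (TP + FP) = 45 / 68 = 0.6618
Recall = TP / (TP + FN) = 45 / 74 = 0.6081
F1 = 2 * P * R / (P + R)
= 2 * 0.6618 * 0.6081 / (0.6618 + 0.6081)
= 0.8048 / 1.2699
= 0.6338
As percentage: 63.4%

63.4


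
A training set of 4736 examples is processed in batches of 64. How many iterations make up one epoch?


Iterations per epoch = dataset_size / batch_size
= 4736 / 64
= 74

74


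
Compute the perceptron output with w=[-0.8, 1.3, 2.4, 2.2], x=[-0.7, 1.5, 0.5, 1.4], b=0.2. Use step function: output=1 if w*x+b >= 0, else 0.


z = w . x + b
= -0.8*-0.7 + 1.3*1.5 + 2.4*0.5 + 2.2*1.4 + 0.2
= 0.56 + 1.95 + 1.2 + 3.08 + 0.2
= 6.79 + 0.2
= 6.99
Since z = 6.99 >= 0, output = 1

1


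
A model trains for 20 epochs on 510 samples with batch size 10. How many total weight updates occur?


Iterations per epoch = 510 / 10 = 51
Total updates = iterations_per_epoch * epochs
= 51 * 20
= 1020

1020


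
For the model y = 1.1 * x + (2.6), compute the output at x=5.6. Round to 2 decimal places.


y = 1.1 * 5.6 + (2.6)
= 6.16 + (2.6)
= 8.76

8.76


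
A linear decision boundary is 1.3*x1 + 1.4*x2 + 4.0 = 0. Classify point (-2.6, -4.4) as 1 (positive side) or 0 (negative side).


Compute 1.3 * -2.6 + 1.4 * -4.4 + 4.0
= -3.38 + -6.16 + 4.0
= -5.54
Since -5.54 < 0, the point is on the negative side.

0


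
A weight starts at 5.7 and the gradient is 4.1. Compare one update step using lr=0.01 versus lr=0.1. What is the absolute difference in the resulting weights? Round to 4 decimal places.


With lr=0.01: w_new = 5.7 - 0.01 * 4.1 = 5.659
With lr=0.1: w_new = 5.7 - 0.1 * 4.1 = 5.29
Absolute difference = |5.659 - 5.29|
= 0.3690

0.3690


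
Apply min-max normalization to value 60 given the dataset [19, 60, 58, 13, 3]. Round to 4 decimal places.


Min = 3, Max = 60
Range = 60 - 3 = 57
Scaled = (x - min) / (max - min)
= (60 - 3) / 57
= 57 / 57
= 1.0000

1.0000


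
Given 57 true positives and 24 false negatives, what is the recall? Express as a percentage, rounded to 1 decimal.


Recall = TP / (TP + FN) * 100
= 57 / (57 + 24)
= 57 / 81
= 0.7037
= 70.4%

70.4


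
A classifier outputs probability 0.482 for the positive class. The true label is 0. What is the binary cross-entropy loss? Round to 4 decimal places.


For y=0: Loss = -log(1-p)
= -log(1 - 0.482)
= -log(0.518)
= -(-0.6578)
= 0.6578

0.6578


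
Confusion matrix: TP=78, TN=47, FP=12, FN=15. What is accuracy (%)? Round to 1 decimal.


Accuracy = (TP + TN) / (TP + TN + FP + FN) * 100
= (78 + 47) / (78 + 47 + 12 + 15)
= 125 / 152
= 0.8224
= 82.2%

82.2


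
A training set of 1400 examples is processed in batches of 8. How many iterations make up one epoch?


Iterations per epoch = dataset_size / batch_size
= 1400 / 8
= 175

175


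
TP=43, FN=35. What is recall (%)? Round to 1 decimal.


Recall = TP / (TP + FN) * 100
= 43 / (43 + 35)
= 43 / 78
= 0.5513
= 55.1%

55.1


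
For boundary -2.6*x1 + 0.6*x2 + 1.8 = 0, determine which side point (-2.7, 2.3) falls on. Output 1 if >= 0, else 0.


Compute -2.6 * -2.7 + 0.6 * 2.3 + 1.8
= 7.02 + 1.38 + 1.8
= 10.2
Since 10.2 >= 0, the point is on the positive side.

1


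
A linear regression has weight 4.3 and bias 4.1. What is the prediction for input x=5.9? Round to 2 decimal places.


y = 4.3 * 5.9 + (4.1)
= 25.37 + (4.1)
= 29.47

29.47


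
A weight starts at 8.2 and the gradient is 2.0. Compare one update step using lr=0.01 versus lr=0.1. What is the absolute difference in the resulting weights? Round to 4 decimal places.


With lr=0.01: w_new = 8.2 - 0.01 * 2.0 = 8.18
With lr=0.1: w_new = 8.2 - 0.1 * 2.0 = 8.0
Absolute difference = |8.18 - 8.0|
= 0.1800

0.1800


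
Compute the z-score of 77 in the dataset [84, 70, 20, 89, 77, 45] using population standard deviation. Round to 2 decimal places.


Mean = (84 + 70 + 20 + 89 + 77 + 45) / 6 = 64.1667
Variance = sum((x_i - mean)^2) / n = 587.8056
Std = sqrt(587.8056) = 24.2447
Z = (x - mean) / std
= (77 - 64.1667) / 24.2447
= 12.8333 / 24.2447
= 0.53

0.53


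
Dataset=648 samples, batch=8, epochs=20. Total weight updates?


Iterations per epoch = 648 / 8 = 81
Total updates = iterations_per_epoch * epochs
= 81 * 20
= 1620

1620


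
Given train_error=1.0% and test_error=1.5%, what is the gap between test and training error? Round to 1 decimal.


Generalization gap = test_error - train_error
= 1.5 - 1.0
= 0.5%
A small gap suggests good generalization.

0.5


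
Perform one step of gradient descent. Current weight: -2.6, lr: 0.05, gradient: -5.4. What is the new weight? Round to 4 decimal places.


w_new = w_old - lr * gradient
= -2.6 - 0.05 * -5.4
= -2.6 - (-0.27)
= -2.3300

-2.3300


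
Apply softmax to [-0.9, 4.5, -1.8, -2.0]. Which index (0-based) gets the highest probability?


Softmax is a monotonic transformation, so it preserves the argmax.
We need to find the index of the maximum logit.
Index 0: -0.9
Index 1: 4.5
Index 2: -1.8
Index 3: -2.0
Maximum logit = 4.5 at index 1

1


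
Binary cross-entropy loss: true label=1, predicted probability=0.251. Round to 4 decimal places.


For y=1: Loss = -log(p)
= -log(0.251)
= -(-1.3823)
= 1.3823

1.3823


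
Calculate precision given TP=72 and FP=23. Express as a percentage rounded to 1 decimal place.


Precision = TP / (TP + FP) * 100
= 72 / (72 + 23)
= 72 / 95
= 0.7579
= 75.8%

75.8


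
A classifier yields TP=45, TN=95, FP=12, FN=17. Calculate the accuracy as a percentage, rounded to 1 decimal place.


Accuracy = (TP + TN) / (TP + TN + FP + FN) * 100
= (45 + 95) / (45 + 95 + 12 + 17)
= 140 / 169
= 0.8284
= 82.8%

82.8


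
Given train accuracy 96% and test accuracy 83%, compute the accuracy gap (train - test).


Gap = train_accuracy - test_accuracy
= 96 - 83
= 13%
This gap suggests the model is overfitting.

13


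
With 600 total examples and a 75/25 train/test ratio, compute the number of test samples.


Train samples = 600 * 75% = 450
Test samples = 600 - 450
= 150

150


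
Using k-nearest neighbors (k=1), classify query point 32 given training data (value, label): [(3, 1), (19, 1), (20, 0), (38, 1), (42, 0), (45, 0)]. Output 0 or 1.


Distances from query 32:
Point 38 (class 1): distance = 6
K=1 nearest neighbors: classes = [1]
Votes for class 1: 1 / 1
Majority vote => class 1

1


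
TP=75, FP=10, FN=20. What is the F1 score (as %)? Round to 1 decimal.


Precision = TP / (TP + FP) = 75 / 85 = 0.8824
Recall = TP / (TP + FN) = 75 / 95 = 0.7895
F1 = 2 * P * R / (P + R)
= 2 * 0.8824 * 0.7895 / (0.8824 + 0.7895)
= 1.3932 / 1.6718
= 0.8333
As percentage: 83.3%

83.3


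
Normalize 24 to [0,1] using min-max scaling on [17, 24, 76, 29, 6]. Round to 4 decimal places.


Min = 6, Max = 76
Range = 76 - 6 = 70
Scaled = (x - min) / (max - min)
= (24 - 6) / 70
= 18 / 70
= 0.2571

0.2571


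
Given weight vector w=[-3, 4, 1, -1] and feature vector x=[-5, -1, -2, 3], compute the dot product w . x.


Element-wise products:
-3 * -5 = 15
4 * -1 = -4
1 * -2 = -2
-1 * 3 = -3
Sum = 15 + -4 + -2 + -3
= 6

6


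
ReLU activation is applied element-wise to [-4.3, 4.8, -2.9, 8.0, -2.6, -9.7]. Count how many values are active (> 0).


ReLU(x) = max(0, x) for each element:
ReLU(-4.3) = 0
ReLU(4.8) = 4.8
ReLU(-2.9) = 0
ReLU(8.0) = 8.0
ReLU(-2.6) = 0
ReLU(-9.7) = 0
Active neurons (>0): 2

2


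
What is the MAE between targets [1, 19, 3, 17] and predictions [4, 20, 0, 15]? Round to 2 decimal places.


Absolute errors: [3, 1, 3, 2]
Sum of absolute errors = 9
MAE = 9 / 4 = 2.25

2.25


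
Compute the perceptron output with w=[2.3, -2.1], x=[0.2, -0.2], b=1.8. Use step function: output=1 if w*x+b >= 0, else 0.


z = w . x + b
= 2.3*0.2 + -2.1*-0.2 + 1.8
= 0.46 + 0.42 + 1.8
= 0.88 + 1.8
= 2.68
Since z = 2.68 >= 0, output = 1

1


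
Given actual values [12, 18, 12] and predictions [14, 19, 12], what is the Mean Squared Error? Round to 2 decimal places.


Differences: [-2, -1, 0]
Squared errors: [4, 1, 0]
Sum of squared errors = 5
MSE = 5 / 3 = 1.67

1.67


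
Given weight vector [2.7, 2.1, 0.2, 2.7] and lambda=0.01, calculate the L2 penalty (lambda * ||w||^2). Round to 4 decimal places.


Squaring each weight:
2.7^2 = 7.29
2.1^2 = 4.41
0.2^2 = 0.04
2.7^2 = 7.29
Sum of squares = 19.03
Penalty = 0.01 * 19.03 = 0.1903

0.1903


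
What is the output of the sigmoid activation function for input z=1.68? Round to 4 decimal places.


sigmoid(z) = 1 / (1 + exp(-z))
exp(-(1.68)) = exp(-1.68) = 0.1864
1 + 0.1864 = 1.1864
1 / 1.1864 = 0.8429

0.8429


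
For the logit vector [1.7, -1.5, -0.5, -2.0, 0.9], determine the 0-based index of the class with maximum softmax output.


Softmax is a monotonic transformation, so it preserves the argmax.
We need to find the index of the maximum logit.
Index 0: 1.7
Index 1: -1.5
Index 2: -0.5
Index 3: -2.0
Index 4: 0.9
Maximum logit = 1.7 at index 0

0


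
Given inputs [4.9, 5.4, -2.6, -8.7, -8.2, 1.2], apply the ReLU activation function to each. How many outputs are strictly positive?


ReLU(x) = max(0, x) for each element:
ReLU(4.9) = 4.9
ReLU(5.4) = 5.4
ReLU(-2.6) = 0
ReLU(-8.7) = 0
ReLU(-8.2) = 0
ReLU(1.2) = 1.2
Active neurons (>0): 3

3


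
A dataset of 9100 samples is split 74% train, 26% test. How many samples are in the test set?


Train samples = 9100 * 74% = 6734
Test samples = 9100 - 6734
= 2366

2366


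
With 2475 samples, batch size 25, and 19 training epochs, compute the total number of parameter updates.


Iterations per epoch = 2475 / 25 = 99
Total updates = iterations_per_epoch * epochs
= 99 * 19
= 1881

1881


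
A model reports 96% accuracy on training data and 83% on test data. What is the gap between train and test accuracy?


Gap = train_accuracy - test_accuracy
= 96 - 83
= 13%
This gap suggests the model is overfitting.

13


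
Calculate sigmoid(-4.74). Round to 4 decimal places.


sigmoid(z) = 1 / (1 + exp(-z))
exp(-(-4.74)) = exp(4.74) = 114.4342
1 + 114.4342 = 115.4342
1 / 115.4342 = 0.0087

0.0087


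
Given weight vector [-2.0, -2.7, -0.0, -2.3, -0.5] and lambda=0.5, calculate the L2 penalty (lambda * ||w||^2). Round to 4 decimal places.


Squaring each weight:
(-2.0)^2 = 4.0
(-2.7)^2 = 7.29
(-0.0)^2 = 0.0
(-2.3)^2 = 5.29
(-0.5)^2 = 0.25
Sum of squares = 16.83
Penalty = 0.5 * 16.83 = 8.4150

8.4150


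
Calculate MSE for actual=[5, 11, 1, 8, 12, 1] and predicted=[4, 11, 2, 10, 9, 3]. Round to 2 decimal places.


Differences: [1, 0, -1, -2, 3, -2]
Squared errors: [1, 0, 1, 4, 9, 4]
Sum of squared errors = 19
MSE = 19 / 6 = 3.17

3.17


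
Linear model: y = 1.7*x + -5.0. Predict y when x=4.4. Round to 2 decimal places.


y = 1.7 * 4.4 + (-5.0)
= 7.48 + (-5.0)
= 2.48

2.48


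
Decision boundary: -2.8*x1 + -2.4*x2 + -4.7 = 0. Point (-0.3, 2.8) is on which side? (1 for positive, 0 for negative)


Compute -2.8 * -0.3 + -2.4 * 2.8 + -4.7
= 0.84 + -6.72 + -4.7
= -10.58
Since -10.58 < 0, the point is on the negative side.

0


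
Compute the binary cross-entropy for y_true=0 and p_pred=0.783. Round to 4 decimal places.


For y=0: Loss = -log(1-p)
= -log(1 - 0.783)
= -log(0.217)
= -(-1.5279)
= 1.5279

1.5279


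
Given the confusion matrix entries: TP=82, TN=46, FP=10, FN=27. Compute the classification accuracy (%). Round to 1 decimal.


Accuracy = (TP + TN) / (TP + TN + FP + FN) * 100
= (82 + 46) / (82 + 46 + 10 + 27)
= 128 / 165
= 0.7758
= 77.6%

77.6


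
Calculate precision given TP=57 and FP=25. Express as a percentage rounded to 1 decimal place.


Precision = TP / (TP + FP) * 100
= 57 / (57 + 25)
= 57 / 82
= 0.6951
= 69.5%

69.5


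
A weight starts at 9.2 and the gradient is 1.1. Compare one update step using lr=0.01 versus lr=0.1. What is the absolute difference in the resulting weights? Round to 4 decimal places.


With lr=0.01: w_new = 9.2 - 0.01 * 1.1 = 9.189
With lr=0.1: w_new = 9.2 - 0.1 * 1.1 = 9.09
Absolute difference = |9.189 - 9.09|
= 0.0990

0.0990


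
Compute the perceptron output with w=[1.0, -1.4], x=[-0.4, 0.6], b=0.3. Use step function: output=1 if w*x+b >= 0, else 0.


z = w . x + b
= 1.0*-0.4 + -1.4*0.6 + 0.3
= -0.4 + -0.84 + 0.3
= -1.24 + 0.3
= -0.94
Since z = -0.94 < 0, output = 0

0


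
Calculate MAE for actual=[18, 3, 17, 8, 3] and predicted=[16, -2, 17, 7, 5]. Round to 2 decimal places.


Absolute errors: [2, 5, 0, 1, 2]
Sum of absolute errors = 10
MAE = 10 / 5 = 2.00

2.00


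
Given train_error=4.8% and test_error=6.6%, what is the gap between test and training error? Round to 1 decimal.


Generalization gap = test_error - train_error
= 6.6 - 4.8
= 1.8%
A small gap suggests good generalization.

1.8


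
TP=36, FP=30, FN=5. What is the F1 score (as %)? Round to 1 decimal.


Precision = TP / (TP + FP) = 36 / 66 = 0.5455
Recall = TP / (TP + FN) = 36 / 41 = 0.878
F1 = 2 * P * R / (P + R)
= 2 * 0.5455 * 0.878 / (0.5455 + 0.878)
= 0.9579 / 1.4235
= 0.6729
As percentage: 67.3%

67.3


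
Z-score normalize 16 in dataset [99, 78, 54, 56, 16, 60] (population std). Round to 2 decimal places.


Mean = (99 + 78 + 54 + 56 + 16 + 60) / 6 = 60.5
Variance = sum((x_i - mean)^2) / n = 638.5833
Std = sqrt(638.5833) = 25.2702
Z = (x - mean) / std
= (16 - 60.5) / 25.2702
= -44.5 / 25.2702
= -1.76

-1.76


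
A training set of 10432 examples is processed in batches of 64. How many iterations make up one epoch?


Iterations per epoch = dataset_size / batch_size
= 10432 / 64
= 163

163


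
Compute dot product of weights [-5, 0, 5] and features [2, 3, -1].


Element-wise products:
-5 * 2 = -10
0 * 3 = 0
5 * -1 = -5
Sum = -10 + 0 + -5
= -15

-15


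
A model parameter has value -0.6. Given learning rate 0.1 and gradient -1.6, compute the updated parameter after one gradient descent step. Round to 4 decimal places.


w_new = w_old - lr * gradient
= -0.6 - 0.1 * -1.6
= -0.6 - (-0.16)
= -0.4400

-0.4400


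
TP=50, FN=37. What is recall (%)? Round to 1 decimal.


Recall = TP / (TP + FN) * 100
= 50 / (50 + 37)
= 50 / 87
= 0.5747
= 57.5%

57.5


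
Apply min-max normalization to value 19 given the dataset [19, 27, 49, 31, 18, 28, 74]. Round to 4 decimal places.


Min = 18, Max = 74
Range = 74 - 18 = 56
Scaled = (x - min) / (max - min)
= (19 - 18) / 56
= 1 / 56
= 0.0179

0.0179


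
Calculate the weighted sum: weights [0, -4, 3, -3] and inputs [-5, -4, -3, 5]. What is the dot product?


Element-wise products:
0 * -5 = 0
-4 * -4 = 16
3 * -3 = -9
-3 * 5 = -15
Sum = 0 + 16 + -9 + -15
= -8

-8


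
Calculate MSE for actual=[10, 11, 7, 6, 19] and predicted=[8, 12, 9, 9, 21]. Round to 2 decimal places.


Differences: [2, -1, -2, -3, -2]
Squared errors: [4, 1, 4, 9, 4]
Sum of squared errors = 22
MSE = 22 / 5 = 4.40

4.40


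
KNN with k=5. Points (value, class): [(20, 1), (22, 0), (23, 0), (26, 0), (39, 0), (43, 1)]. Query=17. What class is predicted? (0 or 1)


Distances from query 17:
Point 20 (class 1): distance = 3
Point 22 (class 0): distance = 5
Point 23 (class 0): distance = 6
Point 26 (class 0): distance = 9
Point 39 (class 0): distance = 22
K=5 nearest neighbors: classes = [1, 0, 0, 0, 0]
Votes for class 1: 1 / 5
Majority vote => class 0

0


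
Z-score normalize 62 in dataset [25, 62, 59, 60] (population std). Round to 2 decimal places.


Mean = (25 + 62 + 59 + 60) / 4 = 51.5
Variance = sum((x_i - mean)^2) / n = 235.25
Std = sqrt(235.25) = 15.3379
Z = (x - mean) / std
= (62 - 51.5) / 15.3379
= 10.5 / 15.3379
= 0.68

0.68


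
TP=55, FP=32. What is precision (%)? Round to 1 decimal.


Precision = TP / (TP + FP) * 100
= 55 / (55 + 32)
= 55 / 87
= 0.6322
= 63.2%

63.2


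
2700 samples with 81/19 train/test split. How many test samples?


Train samples = 2700 * 81% = 2187
Test samples = 2700 - 2187
= 513

513


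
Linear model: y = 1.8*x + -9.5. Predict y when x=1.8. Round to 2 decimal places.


y = 1.8 * 1.8 + (-9.5)
= 3.24 + (-9.5)
= -6.26

-6.26


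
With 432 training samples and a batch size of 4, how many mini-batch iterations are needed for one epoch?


Iterations per epoch = dataset_size / batch_size
= 432 / 4
= 108

108


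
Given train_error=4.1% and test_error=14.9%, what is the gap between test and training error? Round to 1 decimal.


Generalization gap = test_error - train_error
= 14.9 - 4.1
= 10.8%
A large gap suggests overfitting.

10.8


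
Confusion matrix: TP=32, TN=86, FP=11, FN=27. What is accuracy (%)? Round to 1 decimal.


Accuracy = (TP + TN) / (TP + TN + FP + FN) * 100
= (32 + 86) / (32 + 86 + 11 + 27)
= 118 / 156
= 0.7564
= 75.6%

75.6


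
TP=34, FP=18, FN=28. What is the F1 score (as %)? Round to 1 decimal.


Precision = TP / (TP + FP) = 34 / 52 = 0.6538
Recall = TP / (TP + FN) = 34 / 62 = 0.5484
F1 = 2 * P * R / (P + R)
= 2 * 0.6538 * 0.5484 / (0.6538 + 0.5484)
= 0.7171 / 1.2022
= 0.5965
As percentage: 59.6%

59.6


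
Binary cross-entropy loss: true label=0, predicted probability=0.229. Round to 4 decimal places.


For y=0: Loss = -log(1-p)
= -log(1 - 0.229)
= -log(0.771)
= -(-0.2601)
= 0.2601

0.2601


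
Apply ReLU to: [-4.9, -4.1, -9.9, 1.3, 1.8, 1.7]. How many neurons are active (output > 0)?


ReLU(x) = max(0, x) for each element:
ReLU(-4.9) = 0
ReLU(-4.1) = 0
ReLU(-9.9) = 0
ReLU(1.3) = 1.3
ReLU(1.8) = 1.8
ReLU(1.7) = 1.7
Active neurons (>0): 3

3


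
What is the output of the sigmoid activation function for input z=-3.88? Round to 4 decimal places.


sigmoid(z) = 1 / (1 + exp(-z))
exp(-(-3.88)) = exp(3.88) = 48.4242
1 + 48.4242 = 49.4242
1 / 49.4242 = 0.0202

0.0202


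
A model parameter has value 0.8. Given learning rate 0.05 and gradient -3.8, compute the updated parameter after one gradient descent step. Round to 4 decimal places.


w_new = w_old - lr * gradient
= 0.8 - 0.05 * -3.8
= 0.8 - (-0.19)
= 0.9900

0.9900


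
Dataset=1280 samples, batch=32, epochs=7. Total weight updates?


Iterations per epoch = 1280 / 32 = 40
Total updates = iterations_per_epoch * epochs
= 40 * 7
= 280

280


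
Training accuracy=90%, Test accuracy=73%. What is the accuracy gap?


Gap = train_accuracy - test_accuracy
= 90 - 73
= 17%
This gap suggests the model is overfitting.

17


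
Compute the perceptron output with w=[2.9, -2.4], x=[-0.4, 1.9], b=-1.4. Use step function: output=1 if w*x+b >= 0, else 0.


z = w . x + b
= 2.9*-0.4 + -2.4*1.9 + -1.4
= -1.16 + -4.56 + -1.4
= -5.72 + -1.4
= -7.12
Since z = -7.12 < 0, output = 0

0


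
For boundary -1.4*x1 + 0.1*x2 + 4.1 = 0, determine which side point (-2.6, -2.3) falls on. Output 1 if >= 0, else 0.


Compute -1.4 * -2.6 + 0.1 * -2.3 + 4.1
= 3.64 + -0.23 + 4.1
= 7.51
Since 7.51 >= 0, the point is on the positive side.

1


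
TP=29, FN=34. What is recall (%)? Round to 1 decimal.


Recall = TP / (TP + FN) * 100
= 29 / (29 + 34)
= 29 / 63
= 0.4603
= 46.0%

46.0


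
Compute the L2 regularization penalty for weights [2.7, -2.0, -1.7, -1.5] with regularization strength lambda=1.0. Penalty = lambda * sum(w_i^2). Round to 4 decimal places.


Squaring each weight:
2.7^2 = 7.29
(-2.0)^2 = 4.0
(-1.7)^2 = 2.89
(-1.5)^2 = 2.25
Sum of squares = 16.43
Penalty = 1.0 * 16.43 = 16.4300

16.4300


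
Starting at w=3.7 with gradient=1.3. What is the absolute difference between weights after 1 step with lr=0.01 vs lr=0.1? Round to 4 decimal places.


With lr=0.01: w_new = 3.7 - 0.01 * 1.3 = 3.687
With lr=0.1: w_new = 3.7 - 0.1 * 1.3 = 3.57
Absolute difference = |3.687 - 3.57|
= 0.1170

0.1170


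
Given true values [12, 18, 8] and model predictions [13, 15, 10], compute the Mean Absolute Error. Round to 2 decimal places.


Absolute errors: [1, 3, 2]
Sum of absolute errors = 6
MAE = 6 / 3 = 2.00

2.00


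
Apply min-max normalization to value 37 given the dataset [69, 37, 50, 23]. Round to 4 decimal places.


Min = 23, Max = 69
Range = 69 - 23 = 46
Scaled = (x - min) / (max - min)
= (37 - 23) / 46
= 14 / 46
= 0.3043

0.3043


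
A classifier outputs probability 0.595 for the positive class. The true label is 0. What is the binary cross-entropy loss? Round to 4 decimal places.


For y=0: Loss = -log(1-p)
= -log(1 - 0.595)
= -log(0.405)
= -(-0.9039)
= 0.9039

0.9039


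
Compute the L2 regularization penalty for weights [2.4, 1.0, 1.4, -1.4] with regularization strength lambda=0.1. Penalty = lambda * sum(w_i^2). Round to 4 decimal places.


Squaring each weight:
2.4^2 = 5.76
1.0^2 = 1.0
1.4^2 = 1.96
(-1.4)^2 = 1.96
Sum of squares = 10.68
Penalty = 0.1 * 10.68 = 1.0680

1.0680


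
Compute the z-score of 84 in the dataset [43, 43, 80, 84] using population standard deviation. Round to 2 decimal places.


Mean = (43 + 43 + 80 + 84) / 4 = 62.5
Variance = sum((x_i - mean)^2) / n = 382.25
Std = sqrt(382.25) = 19.5512
Z = (x - mean) / std
= (84 - 62.5) / 19.5512
= 21.5 / 19.5512
= 1.10

1.10


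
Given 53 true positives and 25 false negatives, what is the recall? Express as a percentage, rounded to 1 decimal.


Recall = TP / (TP + FN) * 100
= 53 / (53 + 25)
= 53 / 78
= 0.6795
= 67.9%

67.9


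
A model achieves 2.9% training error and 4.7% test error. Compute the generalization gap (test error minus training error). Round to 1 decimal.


Generalization gap = test_error - train_error
= 4.7 - 2.9
= 1.8%
A small gap suggests good generalization.

1.8


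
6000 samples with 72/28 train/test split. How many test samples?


Train samples = 6000 * 72% = 4320
Test samples = 6000 - 4320
= 1680

1680


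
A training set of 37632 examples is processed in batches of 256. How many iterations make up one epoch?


Iterations per epoch = dataset_size / batch_size
= 37632 / 256
= 147

147


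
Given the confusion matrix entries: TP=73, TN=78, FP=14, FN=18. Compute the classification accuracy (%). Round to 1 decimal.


Accuracy = (TP + TN) / (TP + TN + FP + FN) * 100
= (73 + 78) / (73 + 78 + 14 + 18)
= 151 / 183
= 0.8251
= 82.5%

82.5


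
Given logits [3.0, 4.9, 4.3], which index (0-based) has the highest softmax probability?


Softmax is a monotonic transformation, so it preserves the argmax.
We need to find the index of the maximum logit.
Index 0: 3.0
Index 1: 4.9
Index 2: 4.3
Maximum logit = 4.9 at index 1

1


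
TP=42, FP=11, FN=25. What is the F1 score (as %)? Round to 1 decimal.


Precision = TP / (TP + FP) = 42 / 53 = 0.7925
Recall = TP / (TP + FN) = 42 / 67 = 0.6269
F1 = 2 * P * R / (P + R)
= 2 * 0.7925 * 0.6269 / (0.7925 + 0.6269)
= 0.9935 / 1.4193
= 0.7
As percentage: 70.0%

70.0


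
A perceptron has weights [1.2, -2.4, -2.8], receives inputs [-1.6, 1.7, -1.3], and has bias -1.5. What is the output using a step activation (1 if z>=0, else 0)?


z = w . x + b
= 1.2*-1.6 + -2.4*1.7 + -2.8*-1.3 + -1.5
= -1.92 + -4.08 + 3.64 + -1.5
= -2.36 + -1.5
= -3.86
Since z = -3.86 < 0, output = 0

0


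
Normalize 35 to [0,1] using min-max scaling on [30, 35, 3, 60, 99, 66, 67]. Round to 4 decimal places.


Min = 3, Max = 99
Range = 99 - 3 = 96
Scaled = (x - min) / (max - min)
= (35 - 3) / 96
= 32 / 96
= 0.3333

0.3333


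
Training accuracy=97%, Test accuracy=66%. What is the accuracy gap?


Gap = train_accuracy - test_accuracy
= 97 - 66
= 31%
This large gap strongly indicates overfitting.

31


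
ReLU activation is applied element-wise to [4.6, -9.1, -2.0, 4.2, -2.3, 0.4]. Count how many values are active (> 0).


ReLU(x) = max(0, x) for each element:
ReLU(4.6) = 4.6
ReLU(-9.1) = 0
ReLU(-2.0) = 0
ReLU(4.2) = 4.2
ReLU(-2.3) = 0
ReLU(0.4) = 0.4
Active neurons (>0): 3

3


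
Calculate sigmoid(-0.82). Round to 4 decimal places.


sigmoid(z) = 1 / (1 + exp(-z))
exp(-(-0.82)) = exp(0.82) = 2.2705
1 + 2.2705 = 3.2705
1 / 3.2705 = 0.3058

0.3058


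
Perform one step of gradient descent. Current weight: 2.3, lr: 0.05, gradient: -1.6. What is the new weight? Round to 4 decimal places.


w_new = w_old - lr * gradient
= 2.3 - 0.05 * -1.6
= 2.3 - (-0.08)
= 2.3800

2.3800


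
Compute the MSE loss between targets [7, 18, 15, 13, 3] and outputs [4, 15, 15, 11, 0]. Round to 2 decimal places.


Differences: [3, 3, 0, 2, 3]
Squared errors: [9, 9, 0, 4, 9]
Sum of squared errors = 31
MSE = 31 / 5 = 6.20

6.20


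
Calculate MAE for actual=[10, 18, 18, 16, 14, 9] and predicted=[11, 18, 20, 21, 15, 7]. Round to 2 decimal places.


Absolute errors: [1, 0, 2, 5, 1, 2]
Sum of absolute errors = 11
MAE = 11 / 6 = 1.83

1.83


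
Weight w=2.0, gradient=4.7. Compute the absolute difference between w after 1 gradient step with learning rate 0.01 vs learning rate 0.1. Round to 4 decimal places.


With lr=0.01: w_new = 2.0 - 0.01 * 4.7 = 1.953
With lr=0.1: w_new = 2.0 - 0.1 * 4.7 = 1.53
Absolute difference = |1.953 - 1.53|
= 0.4230

0.4230


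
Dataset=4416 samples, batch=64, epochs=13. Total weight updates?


Iterations per epoch = 4416 / 64 = 69
Total updates = iterations_per_epoch * epochs
= 69 * 13
= 897

897


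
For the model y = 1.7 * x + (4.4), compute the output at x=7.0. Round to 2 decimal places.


y = 1.7 * 7.0 + (4.4)
= 11.9 + (4.4)
= 16.30

16.30


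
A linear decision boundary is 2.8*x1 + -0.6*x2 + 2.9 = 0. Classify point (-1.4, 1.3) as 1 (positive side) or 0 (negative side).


Compute 2.8 * -1.4 + -0.6 * 1.3 + 2.9
= -3.92 + -0.78 + 2.9
= -1.8
Since -1.8 < 0, the point is on the negative side.

0


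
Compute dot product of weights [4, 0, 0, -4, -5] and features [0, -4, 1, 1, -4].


Element-wise products:
4 * 0 = 0
0 * -4 = 0
0 * 1 = 0
-4 * 1 = -4
-5 * -4 = 20
Sum = 0 + 0 + 0 + -4 + 20
= 16

16


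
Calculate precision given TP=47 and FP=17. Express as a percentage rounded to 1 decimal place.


Precision = TP / (TP + FP) * 100
= 47 / (47 + 17)
= 47 / 64
= 0.7344
= 73.4%

73.4


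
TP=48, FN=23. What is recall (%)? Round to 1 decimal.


Recall = TP / (TP + FN) * 100
= 48 / (48 + 23)
= 48 / 71
= 0.6761
= 67.6%

67.6


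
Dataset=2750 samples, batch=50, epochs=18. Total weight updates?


Iterations per epoch = 2750 / 50 = 55
Total updates = iterations_per_epoch * epochs
= 55 * 18
= 990

990


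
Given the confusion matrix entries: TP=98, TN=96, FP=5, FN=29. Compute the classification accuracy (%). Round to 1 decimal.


Accuracy = (TP + TN) / (TP + TN + FP + FN) * 100
= (98 + 96) / (98 + 96 + 5 + 29)
= 194 / 228
= 0.8509
= 85.1%

85.1


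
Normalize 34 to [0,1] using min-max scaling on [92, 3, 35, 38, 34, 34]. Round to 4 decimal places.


Min = 3, Max = 92
Range = 92 - 3 = 89
Scaled = (x - min) / (max - min)
= (34 - 3) / 89
= 31 / 89
= 0.3483

0.3483


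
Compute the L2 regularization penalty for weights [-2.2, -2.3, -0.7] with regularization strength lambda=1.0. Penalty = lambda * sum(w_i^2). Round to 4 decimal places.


Squaring each weight:
(-2.2)^2 = 4.84
(-2.3)^2 = 5.29
(-0.7)^2 = 0.49
Sum of squares = 10.62
Penalty = 1.0 * 10.62 = 10.6200

10.6200


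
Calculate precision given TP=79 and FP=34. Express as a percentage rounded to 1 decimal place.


Precision = TP / (TP + FP) * 100
= 79 / (79 + 34)
= 79 / 113
= 0.6991
= 69.9%

69.9


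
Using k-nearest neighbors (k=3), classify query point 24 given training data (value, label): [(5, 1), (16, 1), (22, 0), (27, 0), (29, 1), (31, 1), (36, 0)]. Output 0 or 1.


Distances from query 24:
Point 22 (class 0): distance = 2
Point 27 (class 0): distance = 3
Point 29 (class 1): distance = 5
K=3 nearest neighbors: classes = [0, 0, 1]
Votes for class 1: 1 / 3
Majority vote => class 0

0


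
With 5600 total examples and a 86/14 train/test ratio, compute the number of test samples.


Train samples = 5600 * 86% = 4816
Test samples = 5600 - 4816
= 784

784


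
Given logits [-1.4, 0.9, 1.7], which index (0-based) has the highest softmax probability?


Softmax is a monotonic transformation, so it preserves the argmax.
We need to find the index of the maximum logit.
Index 0: -1.4
Index 1: 0.9
Index 2: 1.7
Maximum logit = 1.7 at index 2

2


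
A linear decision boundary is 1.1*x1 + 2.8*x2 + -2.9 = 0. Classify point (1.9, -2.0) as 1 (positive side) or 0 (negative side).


Compute 1.1 * 1.9 + 2.8 * -2.0 + -2.9
= 2.09 + -5.6 + -2.9
= -6.41
Since -6.41 < 0, the point is on the negative side.

0


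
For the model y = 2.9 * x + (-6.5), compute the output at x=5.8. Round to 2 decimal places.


y = 2.9 * 5.8 + (-6.5)
= 16.82 + (-6.5)
= 10.32

10.32


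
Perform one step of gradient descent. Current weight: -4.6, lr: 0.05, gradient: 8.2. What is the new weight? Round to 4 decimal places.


w_new = w_old - lr * gradient
= -4.6 - 0.05 * 8.2
= -4.6 - (0.41)
= -5.0100

-5.0100


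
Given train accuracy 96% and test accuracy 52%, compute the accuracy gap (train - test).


Gap = train_accuracy - test_accuracy
= 96 - 52
= 44%
This large gap strongly indicates overfitting.

44


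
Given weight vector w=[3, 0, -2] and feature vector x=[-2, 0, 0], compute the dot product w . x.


Element-wise products:
3 * -2 = -6
0 * 0 = 0
-2 * 0 = 0
Sum = -6 + 0 + 0
= -6

-6


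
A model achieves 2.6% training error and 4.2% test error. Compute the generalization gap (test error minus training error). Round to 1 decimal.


Generalization gap = test_error - train_error
= 4.2 - 2.6
= 1.6%
A small gap suggests good generalization.

1.6


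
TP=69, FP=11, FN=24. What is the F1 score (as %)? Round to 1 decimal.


Precision = TP / (TP + FP) = 69 / 80 = 0.8625
Recall = TP / (TP + FN) = 69 / 93 = 0.7419
F1 = 2 * P * R / (P + R)
= 2 * 0.8625 * 0.7419 / (0.8625 + 0.7419)
= 1.2798 / 1.6044
= 0.7977
As percentage: 79.8%

79.8


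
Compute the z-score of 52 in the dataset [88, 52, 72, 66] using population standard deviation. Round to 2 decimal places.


Mean = (88 + 52 + 72 + 66) / 4 = 69.5
Variance = sum((x_i - mean)^2) / n = 166.75
Std = sqrt(166.75) = 12.9132
Z = (x - mean) / std
= (52 - 69.5) / 12.9132
= -17.5 / 12.9132
= -1.36

-1.36


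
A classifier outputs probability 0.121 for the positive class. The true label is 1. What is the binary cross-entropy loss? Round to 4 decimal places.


For y=1: Loss = -log(p)
= -log(0.121)
= -(-2.112)
= 2.1120

2.1120


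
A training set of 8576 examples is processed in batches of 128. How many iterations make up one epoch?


Iterations per epoch = dataset_size / batch_size
= 8576 / 128
= 67

67


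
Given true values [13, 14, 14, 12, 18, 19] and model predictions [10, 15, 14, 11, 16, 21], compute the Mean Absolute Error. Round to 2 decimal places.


Absolute errors: [3, 1, 0, 1, 2, 2]
Sum of absolute errors = 9
MAE = 9 / 6 = 1.50

1.50


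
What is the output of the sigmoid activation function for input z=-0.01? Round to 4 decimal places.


sigmoid(z) = 1 / (1 + exp(-z))
exp(-(-0.01)) = exp(0.01) = 1.01
1 + 1.01 = 2.0101
1 / 2.0101 = 0.4975

0.4975


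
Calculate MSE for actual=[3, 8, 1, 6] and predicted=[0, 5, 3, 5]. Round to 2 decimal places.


Differences: [3, 3, -2, 1]
Squared errors: [9, 9, 4, 1]
Sum of squared errors = 23
MSE = 23 / 4 = 5.75

5.75


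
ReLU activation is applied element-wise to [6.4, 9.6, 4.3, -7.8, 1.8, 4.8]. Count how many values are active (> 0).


ReLU(x) = max(0, x) for each element:
ReLU(6.4) = 6.4
ReLU(9.6) = 9.6
ReLU(4.3) = 4.3
ReLU(-7.8) = 0
ReLU(1.8) = 1.8
ReLU(4.8) = 4.8
Active neurons (>0): 5

5
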